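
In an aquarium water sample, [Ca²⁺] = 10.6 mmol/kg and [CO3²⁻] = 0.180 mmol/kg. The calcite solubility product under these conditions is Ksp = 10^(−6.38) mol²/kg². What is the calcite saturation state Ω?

Ksp = 10^(−6.38) = 4.169×10^-7
Ω = [Ca²⁺][CO3²⁻]/Ksp = (10.6×10^-3)(0.180×10^-3) / 4.169×10^-7 = 4.58

Ω = 4.58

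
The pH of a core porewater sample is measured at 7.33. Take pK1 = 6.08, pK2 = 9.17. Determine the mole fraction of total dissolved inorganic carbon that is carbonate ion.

α₂ = 1 / (1 + [H⁺]/K2 + [H⁺]²/(K1K2)) = 1 / (1 + 10^+1.84 + 10^+0.59)
   = 1 / (1 + 69.183 + 3.8905) = 1/74.074 = 0.01350

α₂ = 0.0135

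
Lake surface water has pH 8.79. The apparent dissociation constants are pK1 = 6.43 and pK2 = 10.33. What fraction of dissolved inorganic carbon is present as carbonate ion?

α₂ = 0.0279

α₂ = 1 / (1 + [H⁺]/K2 + [H⁺]²/(K1K2)) = 1 / (1 + 10^+1.54 + 10^-0.82)
   = 1 / (1 + 34.674 + 0.15136) = 1/35.825 = 0.02791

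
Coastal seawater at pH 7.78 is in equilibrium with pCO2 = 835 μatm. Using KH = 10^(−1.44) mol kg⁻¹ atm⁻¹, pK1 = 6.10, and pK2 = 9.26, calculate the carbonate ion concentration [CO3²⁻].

[CO2*] = KH · pCO2 = 10^(−1.44) × 835×10^-6 = 3.032×10^-5 mol/kg
α₀ = 1/(1 + K1/[H⁺] + K1K2/[H⁺]²) = 1/(1 + 10^+1.68 + 10^+0.20) = 0.01982
DIC = [CO2*]/α₀ = 3.032×10^-5 / 0.01982 = 1.529 mmol/kg
[CO3²⁻] = α₂·DIC; α₂ = 0.03142, so [CO3²⁻] = 0.03142 × 1.529 = 0.0480 mmol/kg

[CO3²⁻] = 0.0480 mmol/kg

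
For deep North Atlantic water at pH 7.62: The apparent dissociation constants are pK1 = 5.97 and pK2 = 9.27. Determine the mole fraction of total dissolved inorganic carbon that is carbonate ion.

α₂ = 0.0214

α₂ = 1 / (1 + [H⁺]/K2 + [H⁺]²/(K1K2)) = 1 / (1 + 10^+1.65 + 10^-0.00)
   = 1 / (1 + 44.668 + 1.0000) = 1/46.668 = 0.02143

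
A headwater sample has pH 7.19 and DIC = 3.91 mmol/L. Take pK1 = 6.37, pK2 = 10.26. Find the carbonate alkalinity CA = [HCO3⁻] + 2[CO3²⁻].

CA = [HCO3⁻] + 2[CO3²⁻] = (α₁ + 2α₂)·DIC
At pH 7.19: [H⁺]/K1 = 10^-0.82 = 0.15136, K2/[H⁺] = 10^-3.07 = 0.00085114
α₁ = 1/(1 + 0.15136 + 0.00085114) = 1/1.1522 = 0.8679; α₂ = α₁·K2/[H⁺] = 0.0007387
α₁ + 2α₂ = 0.8694
CA = 0.8694 × 3.91 = 3.40 mmol/L

CA = 3.40 mmol/L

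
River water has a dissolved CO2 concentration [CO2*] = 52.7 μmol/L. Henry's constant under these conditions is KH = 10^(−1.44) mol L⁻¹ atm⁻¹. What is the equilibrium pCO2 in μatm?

pCO2 = 1450 μatm

KH = 10^(−1.44) = 3.631×10^-2 mol L⁻¹ atm⁻¹
pCO2 = [CO2*]/KH = 52.7×10^-6 / 3.631×10^-2 = 1.45×10^-3 atm = 1450 μatm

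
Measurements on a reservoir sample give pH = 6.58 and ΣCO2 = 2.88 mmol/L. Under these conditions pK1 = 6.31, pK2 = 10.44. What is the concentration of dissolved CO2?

α₀ = 1 / (1 + K1/[H⁺] + K1K2/[H⁺]²) = 1 / (1 + 10^+0.27 + 10^-3.59)
   = 1 / (1 + 1.8621 + 0.00025704) = 1/2.8623 = 0.3494
[CO2*] = α₀ × DIC = 0.3494 × 2.88 = 1.01 mmol/L

[CO2*] = 1.01 mmol/L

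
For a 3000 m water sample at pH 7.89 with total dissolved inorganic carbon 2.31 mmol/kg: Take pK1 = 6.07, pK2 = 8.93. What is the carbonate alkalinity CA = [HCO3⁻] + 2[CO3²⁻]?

CA = [HCO3⁻] + 2[CO3²⁻] = (α₁ + 2α₂)·DIC
At pH 7.89: [H⁺]/K1 = 10^-1.82 = 0.015136, K2/[H⁺] = 10^-1.04 = 0.091201
α₁ = 1/(1 + 0.015136 + 0.091201) = 1/1.1063 = 0.9039; α₂ = α₁·K2/[H⁺] = 0.08244
α₁ + 2α₂ = 1.0688
CA = 1.0688 × 2.31 = 2.47 mmol/kg

CA = 2.47 mmol/kg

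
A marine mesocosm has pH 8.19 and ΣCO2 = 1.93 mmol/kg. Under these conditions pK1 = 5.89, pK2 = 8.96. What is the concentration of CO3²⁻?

α₂ = 1 / (1 + [H⁺]/K2 + [H⁺]²/(K1K2)) = 1 / (1 + 10^+0.77 + 10^-1.53)
   = 1 / (1 + 5.8884 + 0.029512) = 1/6.9179 = 0.1446
[CO3²⁻] = α₂ × DIC = 0.1446 × 1.93 = 0.279 mmol/kg

[CO3²⁻] = 0.279 mmol/kg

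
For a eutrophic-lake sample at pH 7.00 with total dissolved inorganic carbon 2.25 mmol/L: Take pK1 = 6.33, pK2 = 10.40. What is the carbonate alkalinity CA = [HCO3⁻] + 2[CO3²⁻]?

CA = [HCO3⁻] + 2[CO3²⁻] = (α₁ + 2α₂)·DIC
At pH 7.00: [H⁺]/K1 = 10^-0.67 = 0.21380, K2/[H⁺] = 10^-3.40 = 0.00039811
α₁ = 1/(1 + 0.21380 + 0.00039811) = 1/1.2142 = 0.8236; α₂ = α₁·K2/[H⁺] = 0.0003279
α₁ + 2α₂ = 0.8242
CA = 0.8242 × 2.25 = 1.85 mmol/L

CA = 1.85 mmol/L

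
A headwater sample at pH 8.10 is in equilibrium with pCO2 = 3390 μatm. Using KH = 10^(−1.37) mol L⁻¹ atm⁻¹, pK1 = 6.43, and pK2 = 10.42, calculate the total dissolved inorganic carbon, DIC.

DIC = 6.94 mmol/L

[CO2*] = KH · pCO2 = 10^(−1.37) × 3390×10^-6 = 1.446×10^-4 mol/L
α₀ = 1/(1 + K1/[H⁺] + K1K2/[H⁺]²) = 1/(1 + 10^+1.67 + 10^-0.65) = 0.02083
DIC = [CO2*]/α₀ = 1.446×10^-4 / 0.02083 = 6.94 mmol/L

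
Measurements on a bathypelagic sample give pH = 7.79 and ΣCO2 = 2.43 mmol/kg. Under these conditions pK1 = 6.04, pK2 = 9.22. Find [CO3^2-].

α₂ = 1 / (1 + [H⁺]/K2 + [H⁺]²/(K1K2)) = 1 / (1 + 10^+1.43 + 10^-0.32)
   = 1 / (1 + 26.915 + 0.47863) = 1/28.394 = 0.03522
[CO3²⁻] = α₂ × DIC = 0.03522 × 2.43 = 0.0856 mmol/kg

[CO3²⁻] = 0.0856 mmol/kg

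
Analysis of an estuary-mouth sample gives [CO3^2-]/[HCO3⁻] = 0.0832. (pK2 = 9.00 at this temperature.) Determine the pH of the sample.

pH = 7.92

From K2 = [H⁺][CO3^2-]/[HCO3⁻]:  pH = pK2 + log₁₀([CO3^2-]/[HCO3⁻])
log₁₀(0.0832) = -1.080
pH = 9.00 + (-1.080) = 7.92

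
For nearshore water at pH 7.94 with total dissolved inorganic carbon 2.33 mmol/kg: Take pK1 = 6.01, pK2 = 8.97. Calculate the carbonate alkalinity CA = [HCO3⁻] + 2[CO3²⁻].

CA = [HCO3⁻] + 2[CO3²⁻] = (α₁ + 2α₂)·DIC
At pH 7.94: [H⁺]/K1 = 10^-1.93 = 0.011749, K2/[H⁺] = 10^-1.03 = 0.093325
α₁ = 1/(1 + 0.011749 + 0.093325) = 1/1.1051 = 0.9049; α₂ = α₁·K2/[H⁺] = 0.08445
α₁ + 2α₂ = 1.0738
CA = 1.0738 × 2.33 = 2.50 mmol/kg

CA = 2.50 mmol/kg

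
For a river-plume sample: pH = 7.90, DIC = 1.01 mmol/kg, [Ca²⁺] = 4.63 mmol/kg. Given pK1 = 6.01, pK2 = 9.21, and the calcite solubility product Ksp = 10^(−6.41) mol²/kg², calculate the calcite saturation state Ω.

Ω = 0.554

α₂ = 1 / (1 + [H⁺]/K2 + [H⁺]²/(K1K2)) = 1 / (1 + 10^+1.31 + 10^-0.58)
   = 1 / (1 + 20.417 + 0.26303) = 1/21.680 = 0.04612
[CO3²⁻] = α₂ × DIC = 0.04612 × 1.01 = 0.04659 mmol/kg
Ksp = 10^(−6.41) = 3.890×10^-7
Ω = [Ca²⁺][CO3²⁻]/Ksp = (4.63×10^-3)(4.659×10^-5) / 3.890×10^-7 = 0.554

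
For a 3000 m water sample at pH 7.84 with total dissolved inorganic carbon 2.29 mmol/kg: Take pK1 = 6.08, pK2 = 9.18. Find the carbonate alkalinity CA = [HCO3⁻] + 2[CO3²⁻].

CA = [HCO3⁻] + 2[CO3²⁻] = (α₁ + 2α₂)·DIC
At pH 7.84: [H⁺]/K1 = 10^-1.76 = 0.017378, K2/[H⁺] = 10^-1.34 = 0.045709
α₁ = 1/(1 + 0.017378 + 0.045709) = 1/1.0631 = 0.9407; α₂ = α₁·K2/[H⁺] = 0.04300
α₁ + 2α₂ = 1.0266
CA = 1.0266 × 2.29 = 2.35 mmol/kg

CA = 2.35 mmol/kg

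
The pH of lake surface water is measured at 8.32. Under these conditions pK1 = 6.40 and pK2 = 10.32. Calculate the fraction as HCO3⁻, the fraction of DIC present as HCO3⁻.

α₁ = 0.978

α₁ = 1 / (1 + [H⁺]/K1 + K2/[H⁺]) = 1 / (1 + 10^-1.92 + 10^-2.00)
   = 1 / (1 + 0.012023 + 0.010000) = 1/1.0220 = 0.9785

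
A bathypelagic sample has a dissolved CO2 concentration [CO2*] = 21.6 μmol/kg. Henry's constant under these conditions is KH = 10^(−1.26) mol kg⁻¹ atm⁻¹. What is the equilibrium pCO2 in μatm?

KH = 10^(−1.26) = 5.495×10^-2 mol kg⁻¹ atm⁻¹
pCO2 = [CO2*]/KH = 21.6×10^-6 / 5.495×10^-2 = 3.93×10^-4 atm = 393 μatm

pCO2 = 393 μatm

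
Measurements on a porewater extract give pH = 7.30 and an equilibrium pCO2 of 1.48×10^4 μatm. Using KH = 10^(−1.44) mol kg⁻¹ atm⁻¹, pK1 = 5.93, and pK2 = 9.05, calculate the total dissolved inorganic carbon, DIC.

DIC = 13.4 mmol/kg

[CO2*] = KH · pCO2 = 10^(−1.44) × 1.48×10^4×10^-6 = 5.374×10^-4 mol/kg
α₀ = 1/(1 + K1/[H⁺] + K1K2/[H⁺]²) = 1/(1 + 10^+1.37 + 10^-0.38) = 0.04023
DIC = [CO2*]/α₀ = 5.374×10^-4 / 0.04023 = 13.4 mmol/kg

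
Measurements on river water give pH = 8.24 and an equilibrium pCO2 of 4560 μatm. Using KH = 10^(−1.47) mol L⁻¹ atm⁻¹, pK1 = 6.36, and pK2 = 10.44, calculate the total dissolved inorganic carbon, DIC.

DIC = 11.9 mmol/L

[CO2*] = KH · pCO2 = 10^(−1.47) × 4560×10^-6 = 1.545×10^-4 mol/L
α₀ = 1/(1 + K1/[H⁺] + K1K2/[H⁺]²) = 1/(1 + 10^+1.88 + 10^-0.32) = 0.01293
DIC = [CO2*]/α₀ = 1.545×10^-4 / 0.01293 = 11.9 mmol/L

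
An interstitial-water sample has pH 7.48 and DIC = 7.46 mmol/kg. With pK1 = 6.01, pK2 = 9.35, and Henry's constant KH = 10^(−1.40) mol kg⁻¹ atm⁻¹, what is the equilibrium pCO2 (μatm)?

α₀ = 1 / (1 + K1/[H⁺] + K1K2/[H⁺]²) = 1 / (1 + 10^+1.47 + 10^-0.40)
   = 1 / (1 + 29.512 + 0.39811) = 1/30.910 = 0.03235
[CO2*] = α₀ × DIC = 0.03235 × 7.46 = 0.2413 mmol/kg
pCO2 = [CO2*]/KH = 2.413×10^-4 / 3.981×10^-2 = 6060 μatm

pCO2 = 6060 μatm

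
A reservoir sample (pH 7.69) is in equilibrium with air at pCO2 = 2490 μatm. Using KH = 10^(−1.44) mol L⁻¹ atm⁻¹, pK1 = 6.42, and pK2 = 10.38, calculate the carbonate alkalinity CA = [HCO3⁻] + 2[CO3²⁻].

[CO2*] = KH · pCO2 = 10^(−1.44) × 2490×10^-6 = 9.041×10^-5 mol/L
α₀ = 1/(1 + K1/[H⁺] + K1K2/[H⁺]²) = 1/(1 + 10^+1.27 + 10^-1.42) = 0.05087
DIC = [CO2*]/α₀ = 9.041×10^-5 / 0.05087 = 1.777 mmol/L
CA = (α₁ + 2α₂)·DIC = (0.9472 + 2×0.001934) × 1.777 = 1.69 mmol/L

CA = 1.69 mmol/L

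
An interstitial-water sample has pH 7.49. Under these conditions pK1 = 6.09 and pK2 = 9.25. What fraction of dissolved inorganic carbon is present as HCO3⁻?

α₁ = 1 / (1 + [H⁺]/K1 + K2/[H⁺]) = 1 / (1 + 10^-1.40 + 10^-1.76)
   = 1 / (1 + 0.039811 + 0.017378) = 1/1.0572 = 0.9459

α₁ = 0.946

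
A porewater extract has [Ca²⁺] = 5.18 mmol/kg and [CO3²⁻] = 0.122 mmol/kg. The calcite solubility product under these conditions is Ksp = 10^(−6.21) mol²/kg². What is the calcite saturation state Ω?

Ksp = 10^(−6.21) = 6.166×10^-7
Ω = [Ca²⁺][CO3²⁻]/Ksp = (5.18×10^-3)(0.122×10^-3) / 6.166×10^-7 = 1.02

Ω = 1.02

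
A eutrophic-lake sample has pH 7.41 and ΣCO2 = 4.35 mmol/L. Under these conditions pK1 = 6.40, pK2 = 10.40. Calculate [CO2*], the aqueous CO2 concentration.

α₀ = 1 / (1 + K1/[H⁺] + K1K2/[H⁺]²) = 1 / (1 + 10^+1.01 + 10^-1.98)
   = 1 / (1 + 10.233 + 0.010471) = 1/11.243 = 0.08894
[CO2*] = α₀ × DIC = 0.08894 × 4.35 = 0.387 mmol/L

[CO2*] = 0.387 mmol/L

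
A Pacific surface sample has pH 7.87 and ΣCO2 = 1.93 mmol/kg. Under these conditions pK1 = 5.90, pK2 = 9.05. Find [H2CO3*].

α₀ = 1 / (1 + K1/[H⁺] + K1K2/[H⁺]²) = 1 / (1 + 10^+1.97 + 10^+0.79)
   = 1 / (1 + 93.325 + 6.1660) = 1/100.49 = 0.009951
[CO2*] = α₀ × DIC = 0.009951 × 1.93 = 0.0192 mmol/kg = 19.2 μmol/kg

[CO2*] = 19.2 μmol/kg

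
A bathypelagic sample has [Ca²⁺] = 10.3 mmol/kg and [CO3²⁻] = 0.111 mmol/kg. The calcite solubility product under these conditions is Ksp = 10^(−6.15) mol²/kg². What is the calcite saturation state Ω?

Ksp = 10^(−6.15) = 7.079×10^-7
Ω = [Ca²⁺][CO3²⁻]/Ksp = (10.3×10^-3)(0.111×10^-3) / 7.079×10^-7 = 1.61

Ω = 1.61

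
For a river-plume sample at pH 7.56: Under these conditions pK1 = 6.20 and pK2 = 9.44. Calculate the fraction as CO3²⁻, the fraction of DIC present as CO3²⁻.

α₂ = 0.0125

α₂ = 1 / (1 + [H⁺]/K2 + [H⁺]²/(K1K2)) = 1 / (1 + 10^+1.88 + 10^+0.52)
   = 1 / (1 + 75.858 + 3.3113) = 1/80.169 = 0.01247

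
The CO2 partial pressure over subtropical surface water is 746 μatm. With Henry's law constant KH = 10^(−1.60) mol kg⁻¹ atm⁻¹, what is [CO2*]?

[CO2*] = 18.7 μmol/kg

KH = 10^(−1.60) = 2.512×10^-2 mol kg⁻¹ atm⁻¹
[CO2*] = KH · pCO2 = 2.512×10^-2 × 746×10^-6 atm = 1.87×10^-5 mol/kg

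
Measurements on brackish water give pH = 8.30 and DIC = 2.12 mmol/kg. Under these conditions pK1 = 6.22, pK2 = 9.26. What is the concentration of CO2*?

α₀ = 1 / (1 + K1/[H⁺] + K1K2/[H⁺]²) = 1 / (1 + 10^+2.08 + 10^+1.12)
   = 1 / (1 + 120.23 + 13.183) = 1/134.41 = 0.007440
[CO2*] = α₀ × DIC = 0.007440 × 2.12 = 0.0158 mmol/kg = 15.8 μmol/kg

[CO2*] = 15.8 μmol/kg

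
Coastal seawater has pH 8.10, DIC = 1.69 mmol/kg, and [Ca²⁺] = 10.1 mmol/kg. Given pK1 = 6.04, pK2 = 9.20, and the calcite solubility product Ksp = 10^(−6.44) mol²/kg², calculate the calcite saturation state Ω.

α₂ = 1 / (1 + [H⁺]/K2 + [H⁺]²/(K1K2)) = 1 / (1 + 10^+1.10 + 10^-0.96)
   = 1 / (1 + 12.589 + 0.10965) = 1/13.699 = 0.07300
[CO3²⁻] = α₂ × DIC = 0.07300 × 1.69 = 0.1234 mmol/kg
Ksp = 10^(−6.44) = 3.631×10^-7
Ω = [Ca²⁺][CO3²⁻]/Ksp = (10.1×10^-3)(1.234×10^-4) / 3.631×10^-7 = 3.43

Ω = 3.43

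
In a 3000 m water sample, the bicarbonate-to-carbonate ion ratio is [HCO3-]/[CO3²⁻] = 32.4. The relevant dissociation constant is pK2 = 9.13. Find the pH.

From K2 = [H⁺][CO3²⁻]/[HCO3-]:  pH = pK2 − log₁₀([HCO3-]/[CO3²⁻])
log₁₀(32.4) = +1.511
pH = 9.13 − (+1.511) = 7.62

pH = 7.62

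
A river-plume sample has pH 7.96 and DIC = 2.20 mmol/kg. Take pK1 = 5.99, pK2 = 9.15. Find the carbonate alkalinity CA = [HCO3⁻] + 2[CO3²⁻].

CA = [HCO3⁻] + 2[CO3²⁻] = (α₁ + 2α₂)·DIC
At pH 7.96: [H⁺]/K1 = 10^-1.97 = 0.010715, K2/[H⁺] = 10^-1.19 = 0.064565
α₁ = 1/(1 + 0.010715 + 0.064565) = 1/1.0753 = 0.9300; α₂ = α₁·K2/[H⁺] = 0.06005
α₁ + 2α₂ = 1.0501
CA = 1.0501 × 2.20 = 2.31 mmol/kg

CA = 2.31 mmol/kg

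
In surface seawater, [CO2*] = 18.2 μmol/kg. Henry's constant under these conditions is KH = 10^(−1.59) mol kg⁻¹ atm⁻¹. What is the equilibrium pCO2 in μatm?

pCO2 = 708 μatm

KH = 10^(−1.59) = 2.570×10^-2 mol kg⁻¹ atm⁻¹
pCO2 = [CO2*]/KH = 18.2×10^-6 / 2.570×10^-2 = 7.08×10^-4 atm = 708 μatm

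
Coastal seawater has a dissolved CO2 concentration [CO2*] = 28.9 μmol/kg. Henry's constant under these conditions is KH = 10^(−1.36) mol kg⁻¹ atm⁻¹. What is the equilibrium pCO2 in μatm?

pCO2 = 662 μatm

KH = 10^(−1.36) = 4.365×10^-2 mol kg⁻¹ atm⁻¹
pCO2 = [CO2*]/KH = 28.9×10^-6 / 4.365×10^-2 = 6.62×10^-4 atm = 662 μatm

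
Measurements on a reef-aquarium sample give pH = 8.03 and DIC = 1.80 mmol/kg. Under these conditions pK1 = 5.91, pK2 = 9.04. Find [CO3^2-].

α₂ = 1 / (1 + [H⁺]/K2 + [H⁺]²/(K1K2)) = 1 / (1 + 10^+1.01 + 10^-1.11)
   = 1 / (1 + 10.233 + 0.077625) = 1/11.311 = 0.08841
[CO3²⁻] = α₂ × DIC = 0.08841 × 1.80 = 0.159 mmol/kg

[CO3²⁻] = 0.159 mmol/kg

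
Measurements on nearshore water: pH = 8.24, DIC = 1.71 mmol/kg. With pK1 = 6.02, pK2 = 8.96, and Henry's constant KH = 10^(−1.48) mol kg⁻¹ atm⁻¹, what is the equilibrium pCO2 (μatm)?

pCO2 = 260 μatm

α₀ = 1 / (1 + K1/[H⁺] + K1K2/[H⁺]²) = 1 / (1 + 10^+2.22 + 10^+1.50)
   = 1 / (1 + 165.96 + 31.623) = 1/198.58 = 0.005036
[CO2*] = α₀ × DIC = 0.005036 × 1.71 = 0.008611 mmol/kg = 8.611 μmol/kg
pCO2 = [CO2*]/KH = 8.611×10^-6 / 3.311×10^-2 = 260 μatm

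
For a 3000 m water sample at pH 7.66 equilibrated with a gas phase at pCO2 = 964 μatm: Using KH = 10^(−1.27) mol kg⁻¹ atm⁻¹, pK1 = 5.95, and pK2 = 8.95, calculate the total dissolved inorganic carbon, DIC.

[CO2*] = KH · pCO2 = 10^(−1.27) × 964×10^-6 = 5.177×10^-5 mol/kg
α₀ = 1/(1 + K1/[H⁺] + K1K2/[H⁺]²) = 1/(1 + 10^+1.71 + 10^+0.42) = 0.01821
DIC = [CO2*]/α₀ = 5.177×10^-5 / 0.01821 = 2.84 mmol/kg

DIC = 2.84 mmol/kg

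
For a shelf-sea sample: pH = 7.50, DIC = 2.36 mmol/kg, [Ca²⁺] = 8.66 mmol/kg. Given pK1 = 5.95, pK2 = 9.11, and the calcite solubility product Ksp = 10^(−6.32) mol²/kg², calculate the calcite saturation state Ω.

Ω = 0.996

α₂ = 1 / (1 + [H⁺]/K2 + [H⁺]²/(K1K2)) = 1 / (1 + 10^+1.61 + 10^+0.06)
   = 1 / (1 + 40.738 + 1.1482) = 1/42.886 = 0.02332
[CO3²⁻] = α₂ × DIC = 0.02332 × 2.36 = 0.05503 mmol/kg
Ksp = 10^(−6.32) = 4.786×10^-7
Ω = [Ca²⁺][CO3²⁻]/Ksp = (8.66×10^-3)(5.503×10^-5) / 4.786×10^-7 = 0.996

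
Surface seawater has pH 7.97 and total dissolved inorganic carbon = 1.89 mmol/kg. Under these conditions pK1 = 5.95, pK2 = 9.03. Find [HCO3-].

[HCO3⁻] = 1.72 mmol/kg

α₁ = 1 / (1 + [H⁺]/K1 + K2/[H⁺]) = 1 / (1 + 10^-2.02 + 10^-1.06)
   = 1 / (1 + 0.0095499 + 0.087096) = 1/1.0966 = 0.9119
[HCO3⁻] = α₁ × DIC = 0.9119 × 1.89 = 1.72 mmol/kg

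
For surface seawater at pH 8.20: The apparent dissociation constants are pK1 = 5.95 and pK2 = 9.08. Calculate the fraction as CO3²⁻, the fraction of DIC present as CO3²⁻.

α₂ = 0.116

α₂ = 1 / (1 + [H⁺]/K2 + [H⁺]²/(K1K2)) = 1 / (1 + 10^+0.88 + 10^-1.37)
   = 1 / (1 + 7.5858 + 0.042658) = 1/8.6284 = 0.1159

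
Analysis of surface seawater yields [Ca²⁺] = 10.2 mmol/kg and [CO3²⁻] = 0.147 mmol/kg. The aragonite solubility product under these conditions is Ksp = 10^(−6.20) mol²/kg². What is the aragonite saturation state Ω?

Ω = 2.38

Ksp = 10^(−6.20) = 6.310×10^-7
Ω = [Ca²⁺][CO3²⁻]/Ksp = (10.2×10^-3)(0.147×10^-3) / 6.310×10^-7 = 2.38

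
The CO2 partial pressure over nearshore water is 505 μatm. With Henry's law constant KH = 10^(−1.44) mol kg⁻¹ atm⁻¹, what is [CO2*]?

[CO2*] = 18.3 μmol/kg

KH = 10^(−1.44) = 3.631×10^-2 mol kg⁻¹ atm⁻¹
[CO2*] = KH · pCO2 = 3.631×10^-2 × 505×10^-6 atm = 1.83×10^-5 mol/kg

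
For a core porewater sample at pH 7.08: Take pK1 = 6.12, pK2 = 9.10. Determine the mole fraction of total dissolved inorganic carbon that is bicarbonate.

α₁ = 1 / (1 + [H⁺]/K1 + K2/[H⁺]) = 1 / (1 + 10^-0.96 + 10^-2.02)
   = 1 / (1 + 0.10965 + 0.0095499) = 1/1.1192 = 0.8935

α₁ = 0.893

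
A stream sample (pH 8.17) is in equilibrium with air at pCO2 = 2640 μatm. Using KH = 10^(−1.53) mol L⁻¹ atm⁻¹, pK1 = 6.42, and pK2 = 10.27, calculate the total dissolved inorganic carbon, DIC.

DIC = 4.49 mmol/L

[CO2*] = KH · pCO2 = 10^(−1.53) × 2640×10^-6 = 7.791×10^-5 mol/L
α₀ = 1/(1 + K1/[H⁺] + K1K2/[H⁺]²) = 1/(1 + 10^+1.75 + 10^-0.35) = 0.01734
DIC = [CO2*]/α₀ = 7.791×10^-5 / 0.01734 = 4.49 mmol/L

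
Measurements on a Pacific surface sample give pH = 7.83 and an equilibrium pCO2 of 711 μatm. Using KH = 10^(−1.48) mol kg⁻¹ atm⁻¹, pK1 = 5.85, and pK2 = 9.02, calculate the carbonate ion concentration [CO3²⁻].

[CO3²⁻] = 0.145 mmol/kg

[CO2*] = KH · pCO2 = 10^(−1.48) × 711×10^-6 = 2.354×10^-5 mol/kg
α₀ = 1/(1 + K1/[H⁺] + K1K2/[H⁺]²) = 1/(1 + 10^+1.98 + 10^+0.79) = 0.009740
DIC = [CO2*]/α₀ = 2.354×10^-5 / 0.009740 = 2.417 mmol/kg
[CO3²⁻] = α₂·DIC; α₂ = 0.06006, so [CO3²⁻] = 0.06006 × 2.417 = 0.145 mmol/kg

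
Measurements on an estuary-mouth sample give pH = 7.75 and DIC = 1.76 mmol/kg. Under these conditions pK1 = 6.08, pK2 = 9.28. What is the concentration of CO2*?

α₀ = 1 / (1 + K1/[H⁺] + K1K2/[H⁺]²) = 1 / (1 + 10^+1.67 + 10^+0.14)
   = 1 / (1 + 46.774 + 1.3804) = 1/49.154 = 0.02034
[CO2*] = α₀ × DIC = 0.02034 × 1.76 = 0.0358 mmol/kg

[CO2*] = 0.0358 mmol/kg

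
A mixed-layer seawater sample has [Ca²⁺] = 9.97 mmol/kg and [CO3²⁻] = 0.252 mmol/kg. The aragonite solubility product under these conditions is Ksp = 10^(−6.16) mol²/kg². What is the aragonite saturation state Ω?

Ω = 3.63

Ksp = 10^(−6.16) = 6.918×10^-7
Ω = [Ca²⁺][CO3²⁻]/Ksp = (9.97×10^-3)(0.252×10^-3) / 6.918×10^-7 = 3.63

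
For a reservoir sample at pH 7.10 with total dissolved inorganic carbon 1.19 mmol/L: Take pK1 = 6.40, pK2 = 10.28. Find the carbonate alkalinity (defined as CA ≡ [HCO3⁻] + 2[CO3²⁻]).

CA = 0.993 mmol/L

CA = [HCO3⁻] + 2[CO3²⁻] = (α₁ + 2α₂)·DIC
At pH 7.10: [H⁺]/K1 = 10^-0.70 = 0.19953, K2/[H⁺] = 10^-3.18 = 0.00066069
α₁ = 1/(1 + 0.19953 + 0.00066069) = 1/1.2002 = 0.8332; α₂ = α₁·K2/[H⁺] = 0.0005505
α₁ + 2α₂ = 0.8343
CA = 0.8343 × 1.19 = 0.993 mmol/L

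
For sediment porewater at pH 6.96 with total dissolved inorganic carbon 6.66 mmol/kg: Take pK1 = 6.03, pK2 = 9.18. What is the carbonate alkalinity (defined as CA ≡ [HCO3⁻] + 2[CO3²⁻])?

CA = [HCO3⁻] + 2[CO3²⁻] = (α₁ + 2α₂)·DIC
At pH 6.96: [H⁺]/K1 = 10^-0.93 = 0.11749, K2/[H⁺] = 10^-2.22 = 0.0060256
α₁ = 1/(1 + 0.11749 + 0.0060256) = 1/1.1235 = 0.8901; α₂ = α₁·K2/[H⁺] = 0.005363
α₁ + 2α₂ = 0.9008
CA = 0.9008 × 6.66 = 6.00 mmol/kg

CA = 6.00 mmol/kg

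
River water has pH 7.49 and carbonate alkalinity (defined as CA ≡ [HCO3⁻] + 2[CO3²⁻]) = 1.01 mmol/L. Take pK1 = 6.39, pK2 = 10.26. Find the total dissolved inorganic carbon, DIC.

DIC = 1.09 mmol/L

CA = [HCO3⁻] + 2[CO3²⁻] = (α₁ + 2α₂)·DIC
At pH 7.49: [H⁺]/K1 = 10^-1.10 = 0.079433, K2/[H⁺] = 10^-2.77 = 0.0016982
α₁ = 1/(1 + 0.079433 + 0.0016982) = 1/1.0811 = 0.9250; α₂ = α₁·K2/[H⁺] = 0.001571
α₁ + 2α₂ = 0.9281
DIC = CA / (α₁ + 2α₂) = 1.01 / 0.9281 = 1.09 mmol/L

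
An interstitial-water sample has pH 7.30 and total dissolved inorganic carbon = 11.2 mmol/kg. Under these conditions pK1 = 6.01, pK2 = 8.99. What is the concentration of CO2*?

α₀ = 1 / (1 + K1/[H⁺] + K1K2/[H⁺]²) = 1 / (1 + 10^+1.29 + 10^-0.40)
   = 1 / (1 + 19.498 + 0.39811) = 1/20.897 = 0.04785
[CO2*] = α₀ × DIC = 0.04785 × 11.2 = 0.536 mmol/kg

[CO2*] = 0.536 mmol/kg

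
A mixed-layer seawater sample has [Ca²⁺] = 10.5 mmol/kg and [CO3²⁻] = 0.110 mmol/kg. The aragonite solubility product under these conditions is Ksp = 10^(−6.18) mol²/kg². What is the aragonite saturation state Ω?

Ω = 1.75

Ksp = 10^(−6.18) = 6.607×10^-7
Ω = [Ca²⁺][CO3²⁻]/Ksp = (10.5×10^-3)(0.110×10^-3) / 6.607×10^-7 = 1.75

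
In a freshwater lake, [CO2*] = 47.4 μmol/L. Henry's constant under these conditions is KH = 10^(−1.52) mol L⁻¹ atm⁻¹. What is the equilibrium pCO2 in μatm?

pCO2 = 1570 μatm

KH = 10^(−1.52) = 3.020×10^-2 mol L⁻¹ atm⁻¹
pCO2 = [CO2*]/KH = 47.4×10^-6 / 3.020×10^-2 = 1.57×10^-3 atm = 1570 μatm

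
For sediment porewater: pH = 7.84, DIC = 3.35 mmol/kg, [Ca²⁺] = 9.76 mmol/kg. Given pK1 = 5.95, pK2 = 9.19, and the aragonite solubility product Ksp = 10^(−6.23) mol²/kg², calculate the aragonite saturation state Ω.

α₂ = 1 / (1 + [H⁺]/K2 + [H⁺]²/(K1K2)) = 1 / (1 + 10^+1.35 + 10^-0.54)
   = 1 / (1 + 22.387 + 0.28840) = 1/23.676 = 0.04224
[CO3²⁻] = α₂ × DIC = 0.04224 × 3.35 = 0.1415 mmol/kg
Ksp = 10^(−6.23) = 5.888×10^-7
Ω = [Ca²⁺][CO3²⁻]/Ksp = (9.76×10^-3)(1.415×10^-4) / 5.888×10^-7 = 2.35

Ω = 2.35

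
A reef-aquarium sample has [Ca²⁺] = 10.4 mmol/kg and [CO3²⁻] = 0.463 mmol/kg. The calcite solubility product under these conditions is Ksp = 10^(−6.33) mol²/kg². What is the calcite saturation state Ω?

Ω = 10.3

Ksp = 10^(−6.33) = 4.677×10^-7
Ω = [Ca²⁺][CO3²⁻]/Ksp = (10.4×10^-3)(0.463×10^-3) / 4.677×10^-7 = 10.3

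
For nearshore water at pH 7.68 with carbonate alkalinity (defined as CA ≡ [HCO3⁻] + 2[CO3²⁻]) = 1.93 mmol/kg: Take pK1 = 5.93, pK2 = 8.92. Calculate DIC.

DIC = 1.86 mmol/kg

CA = [HCO3⁻] + 2[CO3²⁻] = (α₁ + 2α₂)·DIC
At pH 7.68: [H⁺]/K1 = 10^-1.75 = 0.017783, K2/[H⁺] = 10^-1.24 = 0.057544
α₁ = 1/(1 + 0.017783 + 0.057544) = 1/1.0753 = 0.9299; α₂ = α₁·K2/[H⁺] = 0.05351
α₁ + 2α₂ = 1.0370
DIC = CA / (α₁ + 2α₂) = 1.93 / 1.0370 = 1.86 mmol/kg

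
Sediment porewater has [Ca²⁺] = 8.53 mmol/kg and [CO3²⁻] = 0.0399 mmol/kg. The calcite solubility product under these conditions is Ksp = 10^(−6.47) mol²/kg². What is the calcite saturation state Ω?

Ksp = 10^(−6.47) = 3.388×10^-7
Ω = [Ca²⁺][CO3²⁻]/Ksp = (8.53×10^-3)(0.0399×10^-3) / 3.388×10^-7 = 1.00

Ω = 1.00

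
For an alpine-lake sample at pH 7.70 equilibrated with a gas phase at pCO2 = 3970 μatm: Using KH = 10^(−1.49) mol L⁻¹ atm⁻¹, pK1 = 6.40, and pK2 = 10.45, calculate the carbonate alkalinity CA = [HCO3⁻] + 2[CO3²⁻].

[CO2*] = KH · pCO2 = 10^(−1.49) × 3970×10^-6 = 1.285×10^-4 mol/L
α₀ = 1/(1 + K1/[H⁺] + K1K2/[H⁺]²) = 1/(1 + 10^+1.30 + 10^-1.45) = 0.04765
DIC = [CO2*]/α₀ = 1.285×10^-4 / 0.04765 = 2.696 mmol/L
CA = (α₁ + 2α₂)·DIC = (0.9507 + 2×0.001691) × 2.696 = 2.57 mmol/L

CA = 2.57 mmol/L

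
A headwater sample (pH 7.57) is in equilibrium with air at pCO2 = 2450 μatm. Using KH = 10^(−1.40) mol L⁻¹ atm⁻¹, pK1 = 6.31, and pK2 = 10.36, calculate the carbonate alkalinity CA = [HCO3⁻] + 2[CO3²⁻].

CA = 1.78 mmol/L

[CO2*] = KH · pCO2 = 10^(−1.40) × 2450×10^-6 = 9.754×10^-5 mol/L
α₀ = 1/(1 + K1/[H⁺] + K1K2/[H⁺]²) = 1/(1 + 10^+1.26 + 10^-1.53) = 0.05201
DIC = [CO2*]/α₀ = 9.754×10^-5 / 0.05201 = 1.875 mmol/L
CA = (α₁ + 2α₂)·DIC = (0.9465 + 2×0.001535) × 1.875 = 1.78 mmol/L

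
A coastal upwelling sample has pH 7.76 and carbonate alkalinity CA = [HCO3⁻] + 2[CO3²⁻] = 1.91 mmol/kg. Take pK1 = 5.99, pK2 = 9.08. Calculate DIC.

DIC = 1.86 mmol/kg

CA = [HCO3⁻] + 2[CO3²⁻] = (α₁ + 2α₂)·DIC
At pH 7.76: [H⁺]/K1 = 10^-1.77 = 0.016982, K2/[H⁺] = 10^-1.32 = 0.047863
α₁ = 1/(1 + 0.016982 + 0.047863) = 1/1.0648 = 0.9391; α₂ = α₁·K2/[H⁺] = 0.04495
α₁ + 2α₂ = 1.0290
DIC = CA / (α₁ + 2α₂) = 1.91 / 1.0290 = 1.86 mmol/kg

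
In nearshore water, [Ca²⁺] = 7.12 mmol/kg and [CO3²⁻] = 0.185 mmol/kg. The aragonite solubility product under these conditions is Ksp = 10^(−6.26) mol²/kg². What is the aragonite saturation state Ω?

Ω = 2.40

Ksp = 10^(−6.26) = 5.495×10^-7
Ω = [Ca²⁺][CO3²⁻]/Ksp = (7.12×10^-3)(0.185×10^-3) / 5.495×10^-7 = 2.40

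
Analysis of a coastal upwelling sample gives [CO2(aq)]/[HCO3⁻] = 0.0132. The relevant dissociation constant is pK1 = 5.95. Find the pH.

From K1 = [H⁺][HCO3⁻]/[CO2(aq)]:  pH = pK1 − log₁₀([CO2(aq)]/[HCO3⁻])
log₁₀(0.0132) = -1.879
pH = 5.95 − (-1.879) = 7.83

pH = 7.83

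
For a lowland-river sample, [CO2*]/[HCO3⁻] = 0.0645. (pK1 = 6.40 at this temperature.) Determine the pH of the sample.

pH = 7.59

From K1 = [H⁺][HCO3⁻]/[CO2*]:  pH = pK1 − log₁₀([CO2*]/[HCO3⁻])
log₁₀(0.0645) = -1.190
pH = 6.40 − (-1.190) = 7.59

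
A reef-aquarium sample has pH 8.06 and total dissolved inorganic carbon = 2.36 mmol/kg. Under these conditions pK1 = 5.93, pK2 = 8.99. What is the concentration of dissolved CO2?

[CO2*] = 15.6 μmol/kg

α₀ = 1 / (1 + K1/[H⁺] + K1K2/[H⁺]²) = 1 / (1 + 10^+2.13 + 10^+1.20)
   = 1 / (1 + 134.90 + 15.849) = 1/151.75 = 0.006590
[CO2*] = α₀ × DIC = 0.006590 × 2.36 = 0.0156 mmol/kg = 15.6 μmol/kg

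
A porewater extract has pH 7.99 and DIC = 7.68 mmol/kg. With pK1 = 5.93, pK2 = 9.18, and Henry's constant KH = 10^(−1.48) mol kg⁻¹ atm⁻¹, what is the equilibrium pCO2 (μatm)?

α₀ = 1 / (1 + K1/[H⁺] + K1K2/[H⁺]²) = 1 / (1 + 10^+2.06 + 10^+0.87)
   = 1 / (1 + 114.82 + 7.4131) = 1/123.23 = 0.008115
[CO2*] = α₀ × DIC = 0.008115 × 7.68 = 0.06232 mmol/kg
pCO2 = [CO2*]/KH = 6.232×10^-5 / 3.311×10^-2 = 1880 μatm

pCO2 = 1880 μatm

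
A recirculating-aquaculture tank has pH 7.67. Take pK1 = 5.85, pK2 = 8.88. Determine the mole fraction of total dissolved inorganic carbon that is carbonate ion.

α₂ = 0.0573

α₂ = 1 / (1 + [H⁺]/K2 + [H⁺]²/(K1K2)) = 1 / (1 + 10^+1.21 + 10^-0.61)
   = 1 / (1 + 16.218 + 0.24547) = 1/17.464 = 0.05726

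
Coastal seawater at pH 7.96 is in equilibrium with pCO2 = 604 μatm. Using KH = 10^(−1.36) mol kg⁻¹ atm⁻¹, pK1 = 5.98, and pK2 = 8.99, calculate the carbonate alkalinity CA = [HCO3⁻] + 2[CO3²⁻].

CA = 2.99 mmol/kg

[CO2*] = KH · pCO2 = 10^(−1.36) × 604×10^-6 = 2.637×10^-5 mol/kg
α₀ = 1/(1 + K1/[H⁺] + K1K2/[H⁺]²) = 1/(1 + 10^+1.98 + 10^+0.95) = 0.009487
DIC = [CO2*]/α₀ = 2.637×10^-5 / 0.009487 = 2.779 mmol/kg
CA = (α₁ + 2α₂)·DIC = (0.9060 + 2×0.08455) × 2.779 = 2.99 mmol/kg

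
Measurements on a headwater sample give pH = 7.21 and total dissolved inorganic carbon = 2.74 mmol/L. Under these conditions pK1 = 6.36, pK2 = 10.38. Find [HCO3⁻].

[HCO3⁻] = 2.40 mmol/L

α₁ = 1 / (1 + [H⁺]/K1 + K2/[H⁺]) = 1 / (1 + 10^-0.85 + 10^-3.17)
   = 1 / (1 + 0.14125 + 0.00067608) = 1/1.1419 = 0.8757
[HCO3⁻] = α₁ × DIC = 0.8757 × 2.74 = 2.40 mmol/L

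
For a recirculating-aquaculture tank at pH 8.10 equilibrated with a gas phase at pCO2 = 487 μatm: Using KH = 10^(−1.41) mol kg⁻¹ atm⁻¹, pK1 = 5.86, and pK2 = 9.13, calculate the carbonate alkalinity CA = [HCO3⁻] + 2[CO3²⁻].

CA = 3.91 mmol/kg

[CO2*] = KH · pCO2 = 10^(−1.41) × 487×10^-6 = 1.895×10^-5 mol/kg
α₀ = 1/(1 + K1/[H⁺] + K1K2/[H⁺]²) = 1/(1 + 10^+2.24 + 10^+1.21) = 0.005236
DIC = [CO2*]/α₀ = 1.895×10^-5 / 0.005236 = 3.619 mmol/kg
CA = (α₁ + 2α₂)·DIC = (0.9099 + 2×0.08491) × 3.619 = 3.91 mmol/kg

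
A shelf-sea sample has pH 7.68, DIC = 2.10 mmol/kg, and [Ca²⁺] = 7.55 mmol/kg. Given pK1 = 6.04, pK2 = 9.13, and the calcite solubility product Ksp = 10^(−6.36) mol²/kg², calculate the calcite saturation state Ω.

α₂ = 1 / (1 + [H⁺]/K2 + [H⁺]²/(K1K2)) = 1 / (1 + 10^+1.45 + 10^-0.19)
   = 1 / (1 + 28.184 + 0.64565) = 1/29.829 = 0.03352
[CO3²⁻] = α₂ × DIC = 0.03352 × 2.10 = 0.07040 mmol/kg
Ksp = 10^(−6.36) = 4.365×10^-7
Ω = [Ca²⁺][CO3²⁻]/Ksp = (7.55×10^-3)(7.040×10^-5) / 4.365×10^-7 = 1.22

Ω = 1.22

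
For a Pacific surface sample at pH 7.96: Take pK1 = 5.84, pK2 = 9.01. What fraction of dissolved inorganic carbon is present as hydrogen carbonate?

α₁ = 1 / (1 + [H⁺]/K1 + K2/[H⁺]) = 1 / (1 + 10^-2.12 + 10^-1.05)
   = 1 / (1 + 0.0075858 + 0.089125) = 1/1.0967 = 0.9118

α₁ = 0.912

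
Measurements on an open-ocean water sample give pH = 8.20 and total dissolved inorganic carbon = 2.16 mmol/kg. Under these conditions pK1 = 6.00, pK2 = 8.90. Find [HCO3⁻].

α₁ = 1 / (1 + [H⁺]/K1 + K2/[H⁺]) = 1 / (1 + 10^-2.20 + 10^-0.70)
   = 1 / (1 + 0.0063096 + 0.19953) = 1/1.2058 = 0.8293
[HCO3⁻] = α₁ × DIC = 0.8293 × 2.16 = 1.79 mmol/kg

[HCO3⁻] = 1.79 mmol/kg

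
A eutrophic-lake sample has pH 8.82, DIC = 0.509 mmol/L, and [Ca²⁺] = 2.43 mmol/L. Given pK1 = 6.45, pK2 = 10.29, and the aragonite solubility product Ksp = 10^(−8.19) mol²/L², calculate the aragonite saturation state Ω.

α₂ = 1 / (1 + [H⁺]/K2 + [H⁺]²/(K1K2)) = 1 / (1 + 10^+1.47 + 10^-0.90)
   = 1 / (1 + 29.512 + 0.12589) = 1/30.638 = 0.03264
[CO3²⁻] = α₂ × DIC = 0.03264 × 0.509 = 0.01661 mmol/L = 16.61 μmol/L
Ksp = 10^(−8.19) = 6.457×10^-9
Ω = [Ca²⁺][CO3²⁻]/Ksp = (2.43×10^-3)(1.661×10^-5) / 6.457×10^-9 = 6.25

Ω = 6.25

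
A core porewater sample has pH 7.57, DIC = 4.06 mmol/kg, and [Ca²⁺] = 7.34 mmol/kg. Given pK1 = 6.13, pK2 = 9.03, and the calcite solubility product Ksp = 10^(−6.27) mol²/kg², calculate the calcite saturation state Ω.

Ω = 1.80

α₂ = 1 / (1 + [H⁺]/K2 + [H⁺]²/(K1K2)) = 1 / (1 + 10^+1.46 + 10^+0.02)
   = 1 / (1 + 28.840 + 1.0471) = 1/30.887 = 0.03238
[CO3²⁻] = α₂ × DIC = 0.03238 × 4.06 = 0.1314 mmol/kg
Ksp = 10^(−6.27) = 5.370×10^-7
Ω = [Ca²⁺][CO3²⁻]/Ksp = (7.34×10^-3)(1.314×10^-4) / 5.370×10^-7 = 1.80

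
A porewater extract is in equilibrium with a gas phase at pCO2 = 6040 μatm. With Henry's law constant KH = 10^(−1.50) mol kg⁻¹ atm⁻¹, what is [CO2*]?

KH = 10^(−1.50) = 3.162×10^-2 mol kg⁻¹ atm⁻¹
[CO2*] = KH · pCO2 = 3.162×10^-2 × 6040×10^-6 atm = 1.91×10^-4 mol/kg

[CO2*] = 191 μmol/kg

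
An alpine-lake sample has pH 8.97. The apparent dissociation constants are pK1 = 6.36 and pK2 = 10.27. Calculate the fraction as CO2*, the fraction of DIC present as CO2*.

α₀ = 0.00233

α₀ = 1 / (1 + K1/[H⁺] + K1K2/[H⁺]²) = 1 / (1 + 10^+2.61 + 10^+1.31)
   = 1 / (1 + 407.38 + 20.417) = 1/428.80 = 0.002332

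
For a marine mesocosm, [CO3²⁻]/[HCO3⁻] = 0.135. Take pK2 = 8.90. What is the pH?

From K2 = [H⁺][CO3²⁻]/[HCO3⁻]:  pH = pK2 + log₁₀([CO3²⁻]/[HCO3⁻])
log₁₀(0.135) = -0.870
pH = 8.90 + (-0.870) = 8.03

pH = 8.03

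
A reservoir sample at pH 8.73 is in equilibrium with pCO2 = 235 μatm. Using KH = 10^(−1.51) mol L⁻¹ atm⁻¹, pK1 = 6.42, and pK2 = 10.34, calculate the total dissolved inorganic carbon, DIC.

[CO2*] = KH · pCO2 = 10^(−1.51) × 235×10^-6 = 7.262×10^-6 mol/L
α₀ = 1/(1 + K1/[H⁺] + K1K2/[H⁺]²) = 1/(1 + 10^+2.31 + 10^+0.70) = 0.004758
DIC = [CO2*]/α₀ = 7.262×10^-6 / 0.004758 = 1.53 mmol/L

DIC = 1.53 mmol/L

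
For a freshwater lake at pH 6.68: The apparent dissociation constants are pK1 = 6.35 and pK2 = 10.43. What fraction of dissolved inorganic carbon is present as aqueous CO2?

α₀ = 1 / (1 + K1/[H⁺] + K1K2/[H⁺]²) = 1 / (1 + 10^+0.33 + 10^-3.42)
   = 1 / (1 + 2.1380 + 0.00038019) = 1/3.1383 = 0.3186

α₀ = 0.319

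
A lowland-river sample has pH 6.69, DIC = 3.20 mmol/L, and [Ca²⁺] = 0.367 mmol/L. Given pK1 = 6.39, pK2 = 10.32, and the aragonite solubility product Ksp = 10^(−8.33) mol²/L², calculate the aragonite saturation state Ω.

α₂ = 1 / (1 + [H⁺]/K2 + [H⁺]²/(K1K2)) = 1 / (1 + 10^+3.63 + 10^+3.33)
   = 1 / (1 + 4265.8 + 2138.0) = 1/6404.8 = 0.0001561
[CO3²⁻] = α₂ × DIC = 0.0001561 × 3.20 = 0.0004996 mmol/L = 0.4996 μmol/L
Ksp = 10^(−8.33) = 4.677×10^-9
Ω = [Ca²⁺][CO3²⁻]/Ksp = (0.367×10^-3)(4.996×10^-7) / 4.677×10^-9 = 0.0392

Ω = 0.0392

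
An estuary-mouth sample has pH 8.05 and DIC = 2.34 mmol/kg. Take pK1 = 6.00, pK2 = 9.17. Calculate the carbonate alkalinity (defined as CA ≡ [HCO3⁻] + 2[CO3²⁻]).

CA = 2.48 mmol/kg

CA = [HCO3⁻] + 2[CO3²⁻] = (α₁ + 2α₂)·DIC
At pH 8.05: [H⁺]/K1 = 10^-2.05 = 0.0089125, K2/[H⁺] = 10^-1.12 = 0.075858
α₁ = 1/(1 + 0.0089125 + 0.075858) = 1/1.0848 = 0.9219; α₂ = α₁·K2/[H⁺] = 0.06993
α₁ + 2α₂ = 1.0617
CA = 1.0617 × 2.34 = 2.48 mmol/kg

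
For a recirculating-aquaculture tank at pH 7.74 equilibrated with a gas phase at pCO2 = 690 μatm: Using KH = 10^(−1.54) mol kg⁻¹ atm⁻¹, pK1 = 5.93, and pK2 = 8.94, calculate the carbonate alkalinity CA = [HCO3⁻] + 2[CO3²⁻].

CA = 1.45 mmol/kg

[CO2*] = KH · pCO2 = 10^(−1.54) × 690×10^-6 = 1.990×10^-5 mol/kg
α₀ = 1/(1 + K1/[H⁺] + K1K2/[H⁺]²) = 1/(1 + 10^+1.81 + 10^+0.61) = 0.01436
DIC = [CO2*]/α₀ = 1.990×10^-5 / 0.01436 = 1.386 mmol/kg
CA = (α₁ + 2α₂)·DIC = (0.9271 + 2×0.05850) × 1.386 = 1.45 mmol/kg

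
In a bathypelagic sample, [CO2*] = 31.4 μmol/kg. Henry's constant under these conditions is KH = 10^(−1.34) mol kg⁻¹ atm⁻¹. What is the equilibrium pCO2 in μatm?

pCO2 = 687 μatm

KH = 10^(−1.34) = 4.571×10^-2 mol kg⁻¹ atm⁻¹
pCO2 = [CO2*]/KH = 31.4×10^-6 / 4.571×10^-2 = 6.87×10^-4 atm = 687 μatm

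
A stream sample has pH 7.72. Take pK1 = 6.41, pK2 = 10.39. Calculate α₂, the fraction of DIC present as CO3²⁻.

α₂ = 1 / (1 + [H⁺]/K2 + [H⁺]²/(K1K2)) = 1 / (1 + 10^+2.67 + 10^+1.36)
   = 1 / (1 + 467.74 + 22.909) = 1/491.64 = 0.002034

α₂ = 0.00203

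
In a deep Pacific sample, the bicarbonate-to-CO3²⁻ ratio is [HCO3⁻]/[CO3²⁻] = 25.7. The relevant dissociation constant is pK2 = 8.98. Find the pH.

From K2 = [H⁺][CO3²⁻]/[HCO3⁻]:  pH = pK2 − log₁₀([HCO3⁻]/[CO3²⁻])
log₁₀(25.7) = +1.410
pH = 8.98 − (+1.410) = 7.57

pH = 7.57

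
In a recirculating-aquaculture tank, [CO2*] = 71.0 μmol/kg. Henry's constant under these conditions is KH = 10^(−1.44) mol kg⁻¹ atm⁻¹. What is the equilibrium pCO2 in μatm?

KH = 10^(−1.44) = 3.631×10^-2 mol kg⁻¹ atm⁻¹
pCO2 = [CO2*]/KH = 71.0×10^-6 / 3.631×10^-2 = 1.96×10^-3 atm = 1960 μatm

pCO2 = 1960 μatm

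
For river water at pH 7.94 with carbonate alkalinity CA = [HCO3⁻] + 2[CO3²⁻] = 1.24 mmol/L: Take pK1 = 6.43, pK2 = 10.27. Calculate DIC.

DIC = 1.27 mmol/L

CA = [HCO3⁻] + 2[CO3²⁻] = (α₁ + 2α₂)·DIC
At pH 7.94: [H⁺]/K1 = 10^-1.51 = 0.030903, K2/[H⁺] = 10^-2.33 = 0.0046774
α₁ = 1/(1 + 0.030903 + 0.0046774) = 1/1.0356 = 0.9656; α₂ = α₁·K2/[H⁺] = 0.004517
α₁ + 2α₂ = 0.9747
DIC = CA / (α₁ + 2α₂) = 1.24 / 0.9747 = 1.27 mmol/L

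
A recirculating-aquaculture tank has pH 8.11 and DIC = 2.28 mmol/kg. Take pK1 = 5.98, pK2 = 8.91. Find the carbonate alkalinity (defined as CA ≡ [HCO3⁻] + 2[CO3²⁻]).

CA = [HCO3⁻] + 2[CO3²⁻] = (α₁ + 2α₂)·DIC
At pH 8.11: [H⁺]/K1 = 10^-2.13 = 0.0074131, K2/[H⁺] = 10^-0.80 = 0.15849
α₁ = 1/(1 + 0.0074131 + 0.15849) = 1/1.1659 = 0.8577; α₂ = α₁·K2/[H⁺] = 0.1359
α₁ + 2α₂ = 1.1296
CA = 1.1296 × 2.28 = 2.58 mmol/kg

CA = 2.58 mmol/kg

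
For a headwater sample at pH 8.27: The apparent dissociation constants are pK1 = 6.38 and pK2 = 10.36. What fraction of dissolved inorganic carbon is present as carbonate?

α₂ = 1 / (1 + [H⁺]/K2 + [H⁺]²/(K1K2)) = 1 / (1 + 10^+2.09 + 10^+0.20)
   = 1 / (1 + 123.03 + 1.5849) = 1/125.61 = 0.007961

α₂ = 0.00796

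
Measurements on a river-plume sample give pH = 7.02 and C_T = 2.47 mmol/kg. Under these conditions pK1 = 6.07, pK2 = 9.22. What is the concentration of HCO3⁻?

α₁ = 1 / (1 + [H⁺]/K1 + K2/[H⁺]) = 1 / (1 + 10^-0.95 + 10^-2.20)
   = 1 / (1 + 0.11220 + 0.0063096) = 1/1.1185 = 0.8940
[HCO3⁻] = α₁ × DIC = 0.8940 × 2.47 = 2.21 mmol/kg

[HCO3⁻] = 2.21 mmol/kg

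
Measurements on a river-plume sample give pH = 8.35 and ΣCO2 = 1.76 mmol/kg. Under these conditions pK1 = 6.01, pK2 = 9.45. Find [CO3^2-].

α₂ = 1 / (1 + [H⁺]/K2 + [H⁺]²/(K1K2)) = 1 / (1 + 10^+1.10 + 10^-1.24)
   = 1 / (1 + 12.589 + 0.057544) = 1/13.647 = 0.07328
[CO3²⁻] = α₂ × DIC = 0.07328 × 1.76 = 0.129 mmol/kg

[CO3²⁻] = 0.129 mmol/kg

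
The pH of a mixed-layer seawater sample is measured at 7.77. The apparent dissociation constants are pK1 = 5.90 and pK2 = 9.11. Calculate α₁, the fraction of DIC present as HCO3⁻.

α₁ = 1 / (1 + [H⁺]/K1 + K2/[H⁺]) = 1 / (1 + 10^-1.87 + 10^-1.34)
   = 1 / (1 + 0.013490 + 0.045709) = 1/1.0592 = 0.9441

α₁ = 0.944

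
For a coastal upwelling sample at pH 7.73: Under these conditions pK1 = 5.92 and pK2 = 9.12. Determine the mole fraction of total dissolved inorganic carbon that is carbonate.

α₂ = 1 / (1 + [H⁺]/K2 + [H⁺]²/(K1K2)) = 1 / (1 + 10^+1.39 + 10^-0.42)
   = 1 / (1 + 24.547 + 0.38019) = 1/25.927 = 0.03857

α₂ = 0.0386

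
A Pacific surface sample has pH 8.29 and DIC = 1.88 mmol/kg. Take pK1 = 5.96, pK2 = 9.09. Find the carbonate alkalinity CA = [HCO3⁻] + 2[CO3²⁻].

CA = 2.13 mmol/kg

CA = [HCO3⁻] + 2[CO3²⁻] = (α₁ + 2α₂)·DIC
At pH 8.29: [H⁺]/K1 = 10^-2.33 = 0.0046774, K2/[H⁺] = 10^-0.80 = 0.15849
α₁ = 1/(1 + 0.0046774 + 0.15849) = 1/1.1632 = 0.8597; α₂ = α₁·K2/[H⁺] = 0.1363
α₁ + 2α₂ = 1.1322
CA = 1.1322 × 1.88 = 2.13 mmol/kg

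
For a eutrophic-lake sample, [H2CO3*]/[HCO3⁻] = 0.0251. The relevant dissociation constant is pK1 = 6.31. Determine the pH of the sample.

From K1 = [H⁺][HCO3⁻]/[H2CO3*]:  pH = pK1 − log₁₀([H2CO3*]/[HCO3⁻])
log₁₀(0.0251) = -1.600
pH = 6.31 − (-1.600) = 7.91

pH = 7.91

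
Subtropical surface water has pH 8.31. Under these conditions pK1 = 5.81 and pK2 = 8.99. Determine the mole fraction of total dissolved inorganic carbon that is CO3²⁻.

α₂ = 1 / (1 + [H⁺]/K2 + [H⁺]²/(K1K2)) = 1 / (1 + 10^+0.68 + 10^-1.82)
   = 1 / (1 + 4.7863 + 0.015136) = 1/5.8014 = 0.1724

α₂ = 0.172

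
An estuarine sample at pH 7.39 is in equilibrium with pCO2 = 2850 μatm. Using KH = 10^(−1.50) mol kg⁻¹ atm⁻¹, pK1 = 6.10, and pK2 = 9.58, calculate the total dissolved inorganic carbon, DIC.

[CO2*] = KH · pCO2 = 10^(−1.50) × 2850×10^-6 = 9.012×10^-5 mol/kg
α₀ = 1/(1 + K1/[H⁺] + K1K2/[H⁺]²) = 1/(1 + 10^+1.29 + 10^-0.90) = 0.04849
DIC = [CO2*]/α₀ = 9.012×10^-5 / 0.04849 = 1.86 mmol/kg

DIC = 1.86 mmol/kg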